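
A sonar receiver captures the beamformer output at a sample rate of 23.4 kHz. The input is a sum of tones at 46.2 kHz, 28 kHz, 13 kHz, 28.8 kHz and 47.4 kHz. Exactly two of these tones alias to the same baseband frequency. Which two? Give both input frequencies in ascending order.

fs/2 = 11.7 kHz.
46.2 kHz mod fs = 22.8 kHz.
22.8 kHz > fs/2 = 11.7 kHz, folds to fs − 22.8 kHz = 0.6 kHz.
28 kHz mod fs = 4.6 kHz.
4.6 kHz ≤ fs/2 = 11.7 kHz, appears at 4.6 kHz.
13 kHz > fs/2 = 11.7 kHz, folds to fs − 13 kHz = 10.4 kHz.
28.8 kHz mod fs = 5.4 kHz.
5.4 kHz ≤ fs/2 = 11.7 kHz, appears at 5.4 kHz.
47.4 kHz mod fs = 0.6 kHz.
0.6 kHz ≤ fs/2 = 11.7 kHz, appears at 0.6 kHz.
46.2 kHz and 47.4 kHz both map to 0.6 kHz.

46.2 kHz, 47.4 kHz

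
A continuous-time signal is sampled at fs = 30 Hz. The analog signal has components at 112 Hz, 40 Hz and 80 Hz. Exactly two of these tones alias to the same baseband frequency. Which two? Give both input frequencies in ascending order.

40 Hz, 80 Hz

fs/2 = 15 Hz.
112 Hz mod fs = 22 Hz.
22 Hz > fs/2 = 15 Hz, folds to fs − 22 Hz = 8 Hz.
40 Hz mod fs = 10 Hz.
10 Hz ≤ fs/2 = 15 Hz, appears at 10 Hz.
80 Hz mod fs = 20 Hz.
20 Hz > fs/2 = 15 Hz, folds to fs − 20 Hz = 10 Hz.
40 Hz and 80 Hz both map to 10 Hz.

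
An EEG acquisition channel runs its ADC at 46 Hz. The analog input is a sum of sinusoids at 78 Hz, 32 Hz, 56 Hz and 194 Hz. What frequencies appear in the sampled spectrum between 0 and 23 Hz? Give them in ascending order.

fs/2 = 23 Hz.
78 Hz mod fs = 32 Hz.
32 Hz > fs/2 = 23 Hz, folds to fs − 32 Hz = 14 Hz.
32 Hz > fs/2 = 23 Hz, folds to fs − 32 Hz = 14 Hz.
56 Hz mod fs = 10 Hz.
10 Hz ≤ fs/2 = 23 Hz, appears at 10 Hz.
194 Hz mod fs = 10 Hz.
10 Hz ≤ fs/2 = 23 Hz, appears at 10 Hz.
Distinct values: {10 Hz, 14 Hz}.

10 Hz, 14 Hz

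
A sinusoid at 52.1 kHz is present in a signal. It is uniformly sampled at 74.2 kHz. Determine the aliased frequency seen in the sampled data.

22.1 kHz

52.1 kHz > fs/2 = 37.1 kHz, folds to fs − 52.1 kHz = 22.1 kHz.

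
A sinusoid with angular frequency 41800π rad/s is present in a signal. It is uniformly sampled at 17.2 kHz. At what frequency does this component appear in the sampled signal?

3.7 kHz

ω = 41800π rad/s → f = ω/(2π) = 20900 Hz = 20.9 kHz.
20.9 kHz mod fs = 3.7 kHz.
3.7 kHz ≤ fs/2 = 8.6 kHz, appears at 3.7 kHz.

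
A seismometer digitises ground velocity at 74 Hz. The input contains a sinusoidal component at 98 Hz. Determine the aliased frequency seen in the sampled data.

24 Hz

98 Hz mod fs = 24 Hz.
24 Hz ≤ fs/2 = 37 Hz, appears at 24 Hz.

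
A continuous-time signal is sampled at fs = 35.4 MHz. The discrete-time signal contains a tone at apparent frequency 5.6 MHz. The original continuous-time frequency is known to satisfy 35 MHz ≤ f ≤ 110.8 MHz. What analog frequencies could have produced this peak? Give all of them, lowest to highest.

41 MHz, 65.2 MHz, 76.4 MHz, 100.6 MHz

Frequencies that alias to 5.6 MHz are k·fs ± 5.6 MHz for integer k ≥ 0.
k=0: 5.6 MHz.
k=1: 29.8 MHz, 41 MHz.
k=2: 65.2 MHz, 76.4 MHz.
k=3: 100.6 MHz, 111.8 MHz.
k=4: 136 MHz, 147.2 MHz.
Within [35 MHz, 110.8 MHz]: 41 MHz, 65.2 MHz, 76.4 MHz, 100.6 MHz.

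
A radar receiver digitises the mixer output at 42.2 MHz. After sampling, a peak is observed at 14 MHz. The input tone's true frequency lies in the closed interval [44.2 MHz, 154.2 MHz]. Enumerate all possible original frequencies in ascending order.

Frequencies that alias to 14 MHz are k·fs ± 14 MHz for integer k ≥ 0.
k=0: 14 MHz.
k=1: 28.2 MHz, 56.2 MHz.
k=2: 70.4 MHz, 98.4 MHz.
k=3: 112.6 MHz, 140.6 MHz.
k=4: 154.8 MHz, 182.8 MHz.
Within [44.2 MHz, 154.2 MHz]: 56.2 MHz, 70.4 MHz, 98.4 MHz, 112.6 MHz, 140.6 MHz.

56.2 MHz, 70.4 MHz, 98.4 MHz, 112.6 MHz, 140.6 MHz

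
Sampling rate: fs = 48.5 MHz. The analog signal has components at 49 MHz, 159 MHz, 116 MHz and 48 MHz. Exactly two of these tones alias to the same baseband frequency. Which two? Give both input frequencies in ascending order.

48 MHz, 49 MHz

fs/2 = 24.25 MHz.
49 MHz mod fs = 0.5 MHz.
0.5 MHz ≤ fs/2 = 24.25 MHz, appears at 0.5 MHz.
159 MHz mod fs = 13.5 MHz.
13.5 MHz ≤ fs/2 = 24.25 MHz, appears at 13.5 MHz.
116 MHz mod fs = 19 MHz.
19 MHz ≤ fs/2 = 24.25 MHz, appears at 19 MHz.
48 MHz > fs/2 = 24.25 MHz, folds to fs − 48 MHz = 0.5 MHz.
48 MHz and 49 MHz both map to 0.5 MHz.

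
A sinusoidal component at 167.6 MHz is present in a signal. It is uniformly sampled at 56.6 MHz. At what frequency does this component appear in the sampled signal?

2.2 MHz

167.6 MHz mod fs = 54.4 MHz.
54.4 MHz > fs/2 = 28.3 MHz, folds to fs − 54.4 MHz = 2.2 MHz.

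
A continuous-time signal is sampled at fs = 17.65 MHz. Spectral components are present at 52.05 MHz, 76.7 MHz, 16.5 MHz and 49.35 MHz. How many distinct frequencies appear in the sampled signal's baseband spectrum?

4

fs/2 = 8.825 MHz.
52.05 MHz mod fs = 16.75 MHz.
16.75 MHz > fs/2 = 8.825 MHz, folds to fs − 16.75 MHz = 0.9 MHz.
76.7 MHz mod fs = 6.1 MHz.
6.1 MHz ≤ fs/2 = 8.825 MHz, appears at 6.1 MHz.
16.5 MHz > fs/2 = 8.825 MHz, folds to fs − 16.5 MHz = 1.15 MHz.
49.35 MHz mod fs = 14.05 MHz.
14.05 MHz > fs/2 = 8.825 MHz, folds to fs − 14.05 MHz = 3.6 MHz.
Distinct values: {0.9 MHz, 1.15 MHz, 3.6 MHz, 6.1 MHz} → 4.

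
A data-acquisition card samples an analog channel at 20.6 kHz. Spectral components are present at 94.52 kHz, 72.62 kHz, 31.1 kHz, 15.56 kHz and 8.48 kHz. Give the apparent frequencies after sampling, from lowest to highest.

fs/2 = 10.3 kHz.
94.52 kHz mod fs = 12.12 kHz.
12.12 kHz > fs/2 = 10.3 kHz, folds to fs − 12.12 kHz = 8.48 kHz.
72.62 kHz mod fs = 10.82 kHz.
10.82 kHz > fs/2 = 10.3 kHz, folds to fs − 10.82 kHz = 9.78 kHz.
31.1 kHz mod fs = 10.5 kHz.
10.5 kHz > fs/2 = 10.3 kHz, folds to fs − 10.5 kHz = 10.1 kHz.
15.56 kHz > fs/2 = 10.3 kHz, folds to fs − 15.56 kHz = 5.04 kHz.
8.48 kHz ≤ fs/2 = 10.3 kHz, passes unchanged.
Distinct values: {5.04 kHz, 8.48 kHz, 9.78 kHz, 10.1 kHz}.

5.04 kHz, 8.48 kHz, 9.78 kHz, 10.1 kHz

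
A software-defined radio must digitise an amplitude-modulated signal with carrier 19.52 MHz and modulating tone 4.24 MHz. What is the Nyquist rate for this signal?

AM sidebands sit at fc ± fm = 15.28 MHz and 23.76 MHz.
Highest-frequency component: 23.76 MHz.
Nyquist rate = 2 × 23.76 MHz = 47.52 MHz.

47.52 MHz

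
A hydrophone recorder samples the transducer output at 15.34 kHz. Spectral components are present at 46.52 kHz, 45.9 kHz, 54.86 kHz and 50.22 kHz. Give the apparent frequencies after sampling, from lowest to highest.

fs/2 = 7.67 kHz.
46.52 kHz mod fs = 0.5 kHz.
0.5 kHz ≤ fs/2 = 7.67 kHz, appears at 0.5 kHz.
45.9 kHz mod fs = 15.22 kHz.
15.22 kHz > fs/2 = 7.67 kHz, folds to fs − 15.22 kHz = 0.12 kHz.
54.86 kHz mod fs = 8.84 kHz.
8.84 kHz > fs/2 = 7.67 kHz, folds to fs − 8.84 kHz = 6.5 kHz.
50.22 kHz mod fs = 4.2 kHz.
4.2 kHz ≤ fs/2 = 7.67 kHz, appears at 4.2 kHz.
Distinct values: {0.12 kHz, 0.5 kHz, 4.2 kHz, 6.5 kHz}.

0.12 kHz, 0.5 kHz, 4.2 kHz, 6.5 kHz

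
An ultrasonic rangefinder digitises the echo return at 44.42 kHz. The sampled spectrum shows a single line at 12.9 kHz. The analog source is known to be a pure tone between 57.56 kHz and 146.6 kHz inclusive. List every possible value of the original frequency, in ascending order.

Frequencies that alias to 12.9 kHz are k·fs ± 12.9 kHz for integer k ≥ 0.
k=0: 12.9 kHz.
k=1: 31.52 kHz, 57.32 kHz.
k=2: 75.94 kHz, 101.74 kHz.
k=3: 120.36 kHz, 146.16 kHz.
k=4: 164.78 kHz, 190.58 kHz.
Within [57.56 kHz, 146.6 kHz]: 75.94 kHz, 101.74 kHz, 120.36 kHz, 146.16 kHz.

75.94 kHz, 101.74 kHz, 120.36 kHz, 146.16 kHz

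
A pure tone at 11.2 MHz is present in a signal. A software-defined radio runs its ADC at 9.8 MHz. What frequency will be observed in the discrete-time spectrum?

1.4 MHz

11.2 MHz mod fs = 1.4 MHz.
1.4 MHz ≤ fs/2 = 4.9 MHz, appears at 1.4 MHz.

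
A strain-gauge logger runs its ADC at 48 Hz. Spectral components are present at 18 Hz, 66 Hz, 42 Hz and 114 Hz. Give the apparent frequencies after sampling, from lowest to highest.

6 Hz, 18 Hz

fs/2 = 24 Hz.
18 Hz ≤ fs/2 = 24 Hz, passes unchanged.
66 Hz mod fs = 18 Hz.
18 Hz ≤ fs/2 = 24 Hz, appears at 18 Hz.
42 Hz > fs/2 = 24 Hz, folds to fs − 42 Hz = 6 Hz.
114 Hz mod fs = 18 Hz.
18 Hz ≤ fs/2 = 24 Hz, appears at 18 Hz.
Distinct values: {6 Hz, 18 Hz}.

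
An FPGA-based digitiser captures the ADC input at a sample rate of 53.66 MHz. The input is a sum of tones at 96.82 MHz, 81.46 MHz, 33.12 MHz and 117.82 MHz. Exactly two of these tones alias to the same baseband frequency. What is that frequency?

10.5 MHz

fs/2 = 26.83 MHz.
96.82 MHz mod fs = 43.16 MHz.
43.16 MHz > fs/2 = 26.83 MHz, folds to fs − 43.16 MHz = 10.5 MHz.
81.46 MHz mod fs = 27.8 MHz.
27.8 MHz > fs/2 = 26.83 MHz, folds to fs − 27.8 MHz = 25.86 MHz.
33.12 MHz > fs/2 = 26.83 MHz, folds to fs − 33.12 MHz = 20.54 MHz.
117.82 MHz mod fs = 10.5 MHz.
10.5 MHz ≤ fs/2 = 26.83 MHz, appears at 10.5 MHz.
96.82 MHz and 117.82 MHz both map to 10.5 MHz.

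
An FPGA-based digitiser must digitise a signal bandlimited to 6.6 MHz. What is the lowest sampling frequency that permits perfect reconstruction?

Nyquist rate = 2 × 6.6 MHz = 13.2 MHz.

13.2 MHz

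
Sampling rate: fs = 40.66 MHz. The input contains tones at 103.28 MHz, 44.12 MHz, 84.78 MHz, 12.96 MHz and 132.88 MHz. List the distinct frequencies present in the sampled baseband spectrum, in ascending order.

fs/2 = 20.33 MHz.
103.28 MHz mod fs = 21.96 MHz.
21.96 MHz > fs/2 = 20.33 MHz, folds to fs − 21.96 MHz = 18.7 MHz.
44.12 MHz mod fs = 3.46 MHz.
3.46 MHz ≤ fs/2 = 20.33 MHz, appears at 3.46 MHz.
84.78 MHz mod fs = 3.46 MHz.
3.46 MHz ≤ fs/2 = 20.33 MHz, appears at 3.46 MHz.
12.96 MHz ≤ fs/2 = 20.33 MHz, passes unchanged.
132.88 MHz mod fs = 10.9 MHz.
10.9 MHz ≤ fs/2 = 20.33 MHz, appears at 10.9 MHz.
Distinct values: {3.46 MHz, 10.9 MHz, 12.96 MHz, 18.7 MHz}.

3.46 MHz, 10.9 MHz, 12.96 MHz, 18.7 MHz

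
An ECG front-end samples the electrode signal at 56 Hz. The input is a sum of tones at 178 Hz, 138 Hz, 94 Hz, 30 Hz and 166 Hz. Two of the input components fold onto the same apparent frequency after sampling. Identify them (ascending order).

30 Hz, 138 Hz

fs/2 = 28 Hz.
178 Hz mod fs = 10 Hz.
10 Hz ≤ fs/2 = 28 Hz, appears at 10 Hz.
138 Hz mod fs = 26 Hz.
26 Hz ≤ fs/2 = 28 Hz, appears at 26 Hz.
94 Hz mod fs = 38 Hz.
38 Hz > fs/2 = 28 Hz, folds to fs − 38 Hz = 18 Hz.
30 Hz > fs/2 = 28 Hz, folds to fs − 30 Hz = 26 Hz.
166 Hz mod fs = 54 Hz.
54 Hz > fs/2 = 28 Hz, folds to fs − 54 Hz = 2 Hz.
30 Hz and 138 Hz both map to 26 Hz.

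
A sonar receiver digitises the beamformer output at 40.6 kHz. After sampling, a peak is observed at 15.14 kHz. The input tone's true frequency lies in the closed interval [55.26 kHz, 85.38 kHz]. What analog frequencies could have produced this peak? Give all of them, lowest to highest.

55.74 kHz, 66.06 kHz

Frequencies that alias to 15.14 kHz are k·fs ± 15.14 kHz for integer k ≥ 0.
k=0: 15.14 kHz.
k=1: 25.46 kHz, 55.74 kHz.
k=2: 66.06 kHz, 96.34 kHz.
k=3: 106.66 kHz, 136.94 kHz.
Within [55.26 kHz, 85.38 kHz]: 55.74 kHz, 66.06 kHz.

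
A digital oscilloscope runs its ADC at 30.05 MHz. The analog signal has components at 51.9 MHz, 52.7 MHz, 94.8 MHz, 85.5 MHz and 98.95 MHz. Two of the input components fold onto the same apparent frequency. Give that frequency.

4.65 MHz

fs/2 = 15.025 MHz.
51.9 MHz mod fs = 21.85 MHz.
21.85 MHz > fs/2 = 15.025 MHz, folds to fs − 21.85 MHz = 8.2 MHz.
52.7 MHz mod fs = 22.65 MHz.
22.65 MHz > fs/2 = 15.025 MHz, folds to fs − 22.65 MHz = 7.4 MHz.
94.8 MHz mod fs = 4.65 MHz.
4.65 MHz ≤ fs/2 = 15.025 MHz, appears at 4.65 MHz.
85.5 MHz mod fs = 25.4 MHz.
25.4 MHz > fs/2 = 15.025 MHz, folds to fs − 25.4 MHz = 4.65 MHz.
98.95 MHz mod fs = 8.8 MHz.
8.8 MHz ≤ fs/2 = 15.025 MHz, appears at 8.8 MHz.
85.5 MHz and 94.8 MHz both map to 4.65 MHz.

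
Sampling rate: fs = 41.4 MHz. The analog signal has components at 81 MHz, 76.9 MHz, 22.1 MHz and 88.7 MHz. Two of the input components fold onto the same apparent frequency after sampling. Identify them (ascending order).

76.9 MHz, 88.7 MHz

fs/2 = 20.7 MHz.
81 MHz mod fs = 39.6 MHz.
39.6 MHz > fs/2 = 20.7 MHz, folds to fs − 39.6 MHz = 1.8 MHz.
76.9 MHz mod fs = 35.5 MHz.
35.5 MHz > fs/2 = 20.7 MHz, folds to fs − 35.5 MHz = 5.9 MHz.
22.1 MHz > fs/2 = 20.7 MHz, folds to fs − 22.1 MHz = 19.3 MHz.
88.7 MHz mod fs = 5.9 MHz.
5.9 MHz ≤ fs/2 = 20.7 MHz, appears at 5.9 MHz.
76.9 MHz and 88.7 MHz both map to 5.9 MHz.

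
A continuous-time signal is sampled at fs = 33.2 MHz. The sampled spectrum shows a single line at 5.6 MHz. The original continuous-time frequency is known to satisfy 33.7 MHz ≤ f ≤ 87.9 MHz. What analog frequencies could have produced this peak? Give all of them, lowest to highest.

Frequencies that alias to 5.6 MHz are k·fs ± 5.6 MHz for integer k ≥ 0.
k=0: 5.6 MHz.
k=1: 27.6 MHz, 38.8 MHz.
k=2: 60.8 MHz, 72 MHz.
k=3: 94 MHz, 105.2 MHz.
Within [33.7 MHz, 87.9 MHz]: 38.8 MHz, 60.8 MHz, 72 MHz.

38.8 MHz, 60.8 MHz, 72 MHz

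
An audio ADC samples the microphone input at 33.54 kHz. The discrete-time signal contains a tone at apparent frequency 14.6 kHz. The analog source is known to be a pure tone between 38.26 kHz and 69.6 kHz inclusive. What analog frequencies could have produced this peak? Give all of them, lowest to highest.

Frequencies that alias to 14.6 kHz are k·fs ± 14.6 kHz for integer k ≥ 0.
k=0: 14.6 kHz.
k=1: 18.94 kHz, 48.14 kHz.
k=2: 52.48 kHz, 81.68 kHz.
k=3: 86.02 kHz, 115.22 kHz.
Within [38.26 kHz, 69.6 kHz]: 48.14 kHz, 52.48 kHz.

48.14 kHz, 52.48 kHz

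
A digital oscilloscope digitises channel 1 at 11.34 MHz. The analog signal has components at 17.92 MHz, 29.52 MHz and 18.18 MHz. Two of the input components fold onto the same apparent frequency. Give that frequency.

4.5 MHz

fs/2 = 5.67 MHz.
17.92 MHz mod fs = 6.58 MHz.
6.58 MHz > fs/2 = 5.67 MHz, folds to fs − 6.58 MHz = 4.76 MHz.
29.52 MHz mod fs = 6.84 MHz.
6.84 MHz > fs/2 = 5.67 MHz, folds to fs − 6.84 MHz = 4.5 MHz.
18.18 MHz mod fs = 6.84 MHz.
6.84 MHz > fs/2 = 5.67 MHz, folds to fs − 6.84 MHz = 4.5 MHz.
18.18 MHz and 29.52 MHz both map to 4.5 MHz.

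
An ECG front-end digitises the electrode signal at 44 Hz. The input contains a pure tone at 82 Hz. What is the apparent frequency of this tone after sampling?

6 Hz

82 Hz mod fs = 38 Hz.
38 Hz > fs/2 = 22 Hz, folds to fs − 38 Hz = 6 Hz.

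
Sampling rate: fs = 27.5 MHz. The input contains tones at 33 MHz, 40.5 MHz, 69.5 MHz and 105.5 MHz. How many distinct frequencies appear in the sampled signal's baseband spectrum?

3

fs/2 = 13.75 MHz.
33 MHz mod fs = 5.5 MHz.
5.5 MHz ≤ fs/2 = 13.75 MHz, appears at 5.5 MHz.
40.5 MHz mod fs = 13 MHz.
13 MHz ≤ fs/2 = 13.75 MHz, appears at 13 MHz.
69.5 MHz mod fs = 14.5 MHz.
14.5 MHz > fs/2 = 13.75 MHz, folds to fs − 14.5 MHz = 13 MHz.
105.5 MHz mod fs = 23 MHz.
23 MHz > fs/2 = 13.75 MHz, folds to fs − 23 MHz = 4.5 MHz.
Distinct values: {4.5 MHz, 5.5 MHz, 13 MHz} → 3.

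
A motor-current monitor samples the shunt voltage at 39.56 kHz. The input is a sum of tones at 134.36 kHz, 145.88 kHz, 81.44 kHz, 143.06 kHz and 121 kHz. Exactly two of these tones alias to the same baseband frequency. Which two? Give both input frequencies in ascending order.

81.44 kHz, 121 kHz

fs/2 = 19.78 kHz.
134.36 kHz mod fs = 15.68 kHz.
15.68 kHz ≤ fs/2 = 19.78 kHz, appears at 15.68 kHz.
145.88 kHz mod fs = 27.2 kHz.
27.2 kHz > fs/2 = 19.78 kHz, folds to fs − 27.2 kHz = 12.36 kHz.
81.44 kHz mod fs = 2.32 kHz.
2.32 kHz ≤ fs/2 = 19.78 kHz, appears at 2.32 kHz.
143.06 kHz mod fs = 24.38 kHz.
24.38 kHz > fs/2 = 19.78 kHz, folds to fs − 24.38 kHz = 15.18 kHz.
121 kHz mod fs = 2.32 kHz.
2.32 kHz ≤ fs/2 = 19.78 kHz, appears at 2.32 kHz.
81.44 kHz and 121 kHz both map to 2.32 kHz.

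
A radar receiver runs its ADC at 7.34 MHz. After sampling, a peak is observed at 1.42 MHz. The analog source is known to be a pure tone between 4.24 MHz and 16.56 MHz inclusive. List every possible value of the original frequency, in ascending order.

Frequencies that alias to 1.42 MHz are k·fs ± 1.42 MHz for integer k ≥ 0.
k=0: 1.42 MHz.
k=1: 5.92 MHz, 8.76 MHz.
k=2: 13.26 MHz, 16.1 MHz.
k=3: 20.6 MHz, 23.44 MHz.
Within [4.24 MHz, 16.56 MHz]: 5.92 MHz, 8.76 MHz, 13.26 MHz, 16.1 MHz.

5.92 MHz, 8.76 MHz, 13.26 MHz, 16.1 MHz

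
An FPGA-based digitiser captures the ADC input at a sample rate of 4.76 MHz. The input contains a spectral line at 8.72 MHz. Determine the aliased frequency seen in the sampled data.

8.72 MHz mod fs = 3.96 MHz.
3.96 MHz > fs/2 = 2.38 MHz, folds to fs − 3.96 MHz = 0.8 MHz.

0.8 MHz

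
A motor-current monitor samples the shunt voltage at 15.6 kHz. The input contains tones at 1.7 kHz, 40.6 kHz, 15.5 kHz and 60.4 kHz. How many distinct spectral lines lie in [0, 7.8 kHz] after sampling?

4

fs/2 = 7.8 kHz.
1.7 kHz ≤ fs/2 = 7.8 kHz, passes unchanged.
40.6 kHz mod fs = 9.4 kHz.
9.4 kHz > fs/2 = 7.8 kHz, folds to fs − 9.4 kHz = 6.2 kHz.
15.5 kHz > fs/2 = 7.8 kHz, folds to fs − 15.5 kHz = 0.1 kHz.
60.4 kHz mod fs = 13.6 kHz.
13.6 kHz > fs/2 = 7.8 kHz, folds to fs − 13.6 kHz = 2 kHz.
Distinct values: {0.1 kHz, 1.7 kHz, 2 kHz, 6.2 kHz} → 4.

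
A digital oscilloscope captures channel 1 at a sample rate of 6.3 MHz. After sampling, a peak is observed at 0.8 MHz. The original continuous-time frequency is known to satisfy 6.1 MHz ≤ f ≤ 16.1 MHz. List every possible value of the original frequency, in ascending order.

Frequencies that alias to 0.8 MHz are k·fs ± 0.8 MHz for integer k ≥ 0.
k=0: 0.8 MHz.
k=1: 5.5 MHz, 7.1 MHz.
k=2: 11.8 MHz, 13.4 MHz.
k=3: 18.1 MHz, 19.7 MHz.
Within [6.1 MHz, 16.1 MHz]: 7.1 MHz, 11.8 MHz, 13.4 MHz.

7.1 MHz, 11.8 MHz, 13.4 MHz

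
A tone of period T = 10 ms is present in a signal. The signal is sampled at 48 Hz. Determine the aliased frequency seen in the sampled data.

4 Hz

T = 10 ms → f = 1/T = 100 Hz.
100 Hz mod fs = 4 Hz.
4 Hz ≤ fs/2 = 24 Hz, appears at 4 Hz.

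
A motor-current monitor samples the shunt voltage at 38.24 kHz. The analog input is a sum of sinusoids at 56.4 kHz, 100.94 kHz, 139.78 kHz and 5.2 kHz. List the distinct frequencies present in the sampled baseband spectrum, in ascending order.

5.2 kHz, 13.18 kHz, 13.78 kHz, 18.16 kHz

fs/2 = 19.12 kHz.
56.4 kHz mod fs = 18.16 kHz.
18.16 kHz ≤ fs/2 = 19.12 kHz, appears at 18.16 kHz.
100.94 kHz mod fs = 24.46 kHz.
24.46 kHz > fs/2 = 19.12 kHz, folds to fs − 24.46 kHz = 13.78 kHz.
139.78 kHz mod fs = 25.06 kHz.
25.06 kHz > fs/2 = 19.12 kHz, folds to fs − 25.06 kHz = 13.18 kHz.
5.2 kHz ≤ fs/2 = 19.12 kHz, passes unchanged.
Distinct values: {5.2 kHz, 13.18 kHz, 13.78 kHz, 18.16 kHz}.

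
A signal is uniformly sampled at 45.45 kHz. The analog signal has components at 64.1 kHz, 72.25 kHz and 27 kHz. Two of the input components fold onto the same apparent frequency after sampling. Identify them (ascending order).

fs/2 = 22.725 kHz.
64.1 kHz mod fs = 18.65 kHz.
18.65 kHz ≤ fs/2 = 22.725 kHz, appears at 18.65 kHz.
72.25 kHz mod fs = 26.8 kHz.
26.8 kHz > fs/2 = 22.725 kHz, folds to fs − 26.8 kHz = 18.65 kHz.
27 kHz > fs/2 = 22.725 kHz, folds to fs − 27 kHz = 18.45 kHz.
64.1 kHz and 72.25 kHz both map to 18.65 kHz.

64.1 kHz, 72.25 kHz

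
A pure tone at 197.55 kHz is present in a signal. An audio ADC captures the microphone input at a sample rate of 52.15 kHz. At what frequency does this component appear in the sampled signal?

11.05 kHz

197.55 kHz mod fs = 41.1 kHz.
41.1 kHz > fs/2 = 26.075 kHz, folds to fs − 41.1 kHz = 11.05 kHz.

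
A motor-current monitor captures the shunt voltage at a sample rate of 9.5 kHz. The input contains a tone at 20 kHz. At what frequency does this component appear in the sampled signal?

20 kHz mod fs = 1 kHz.
1 kHz ≤ fs/2 = 4.75 kHz, appears at 1 kHz.

1 kHz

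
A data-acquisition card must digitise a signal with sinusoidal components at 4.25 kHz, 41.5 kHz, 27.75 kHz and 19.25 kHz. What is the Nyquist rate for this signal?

Highest-frequency component: 41.5 kHz.
Nyquist rate = 2 × 41.5 kHz = 83 kHz.

83 kHz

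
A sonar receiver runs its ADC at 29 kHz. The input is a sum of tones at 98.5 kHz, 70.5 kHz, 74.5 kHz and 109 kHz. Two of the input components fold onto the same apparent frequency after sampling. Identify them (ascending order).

70.5 kHz, 74.5 kHz

fs/2 = 14.5 kHz.
98.5 kHz mod fs = 11.5 kHz.
11.5 kHz ≤ fs/2 = 14.5 kHz, appears at 11.5 kHz.
70.5 kHz mod fs = 12.5 kHz.
12.5 kHz ≤ fs/2 = 14.5 kHz, appears at 12.5 kHz.
74.5 kHz mod fs = 16.5 kHz.
16.5 kHz > fs/2 = 14.5 kHz, folds to fs − 16.5 kHz = 12.5 kHz.
109 kHz mod fs = 22 kHz.
22 kHz > fs/2 = 14.5 kHz, folds to fs − 22 kHz = 7 kHz.
70.5 kHz and 74.5 kHz both map to 12.5 kHz.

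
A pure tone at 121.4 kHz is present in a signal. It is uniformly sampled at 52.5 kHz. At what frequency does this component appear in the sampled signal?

16.4 kHz

121.4 kHz mod fs = 16.4 kHz.
16.4 kHz ≤ fs/2 = 26.25 kHz, appears at 16.4 kHz.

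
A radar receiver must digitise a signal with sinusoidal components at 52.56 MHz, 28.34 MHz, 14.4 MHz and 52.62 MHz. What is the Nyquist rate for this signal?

105.24 MHz

Highest-frequency component: 52.62 MHz.
Nyquist rate = 2 × 52.62 MHz = 105.24 MHz.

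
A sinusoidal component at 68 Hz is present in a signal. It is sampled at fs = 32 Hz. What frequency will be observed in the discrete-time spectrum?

4 Hz

68 Hz mod fs = 4 Hz.
4 Hz ≤ fs/2 = 16 Hz, appears at 4 Hz.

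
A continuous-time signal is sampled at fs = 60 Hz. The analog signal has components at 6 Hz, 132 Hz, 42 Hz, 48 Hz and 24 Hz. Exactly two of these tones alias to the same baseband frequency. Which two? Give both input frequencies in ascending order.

fs/2 = 30 Hz.
6 Hz ≤ fs/2 = 30 Hz, passes unchanged.
132 Hz mod fs = 12 Hz.
12 Hz ≤ fs/2 = 30 Hz, appears at 12 Hz.
42 Hz > fs/2 = 30 Hz, folds to fs − 42 Hz = 18 Hz.
48 Hz > fs/2 = 30 Hz, folds to fs − 48 Hz = 12 Hz.
24 Hz ≤ fs/2 = 30 Hz, passes unchanged.
48 Hz and 132 Hz both map to 12 Hz.

48 Hz, 132 Hz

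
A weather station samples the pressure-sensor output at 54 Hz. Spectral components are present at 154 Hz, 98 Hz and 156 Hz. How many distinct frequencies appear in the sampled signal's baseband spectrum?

fs/2 = 27 Hz.
154 Hz mod fs = 46 Hz.
46 Hz > fs/2 = 27 Hz, folds to fs − 46 Hz = 8 Hz.
98 Hz mod fs = 44 Hz.
44 Hz > fs/2 = 27 Hz, folds to fs − 44 Hz = 10 Hz.
156 Hz mod fs = 48 Hz.
48 Hz > fs/2 = 27 Hz, folds to fs − 48 Hz = 6 Hz.
Distinct values: {6 Hz, 8 Hz, 10 Hz} → 3.

3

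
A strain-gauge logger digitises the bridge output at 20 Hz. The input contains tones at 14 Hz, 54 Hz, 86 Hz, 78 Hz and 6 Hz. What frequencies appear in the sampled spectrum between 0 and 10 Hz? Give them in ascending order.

fs/2 = 10 Hz.
14 Hz > fs/2 = 10 Hz, folds to fs − 14 Hz = 6 Hz.
54 Hz mod fs = 14 Hz.
14 Hz > fs/2 = 10 Hz, folds to fs − 14 Hz = 6 Hz.
86 Hz mod fs = 6 Hz.
6 Hz ≤ fs/2 = 10 Hz, appears at 6 Hz.
78 Hz mod fs = 18 Hz.
18 Hz > fs/2 = 10 Hz, folds to fs − 18 Hz = 2 Hz.
6 Hz ≤ fs/2 = 10 Hz, passes unchanged.
Distinct values: {2 Hz, 6 Hz}.

2 Hz, 6 Hz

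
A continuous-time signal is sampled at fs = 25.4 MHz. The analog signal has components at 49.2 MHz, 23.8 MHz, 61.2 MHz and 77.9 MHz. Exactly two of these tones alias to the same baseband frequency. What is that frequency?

fs/2 = 12.7 MHz.
49.2 MHz mod fs = 23.8 MHz.
23.8 MHz > fs/2 = 12.7 MHz, folds to fs − 23.8 MHz = 1.6 MHz.
23.8 MHz > fs/2 = 12.7 MHz, folds to fs − 23.8 MHz = 1.6 MHz.
61.2 MHz mod fs = 10.4 MHz.
10.4 MHz ≤ fs/2 = 12.7 MHz, appears at 10.4 MHz.
77.9 MHz mod fs = 1.7 MHz.
1.7 MHz ≤ fs/2 = 12.7 MHz, appears at 1.7 MHz.
23.8 MHz and 49.2 MHz both map to 1.6 MHz.

1.6 MHz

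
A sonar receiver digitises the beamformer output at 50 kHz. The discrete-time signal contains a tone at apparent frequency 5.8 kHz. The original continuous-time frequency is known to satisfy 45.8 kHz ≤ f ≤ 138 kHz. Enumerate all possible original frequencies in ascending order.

Frequencies that alias to 5.8 kHz are k·fs ± 5.8 kHz for integer k ≥ 0.
k=0: 5.8 kHz.
k=1: 44.2 kHz, 55.8 kHz.
k=2: 94.2 kHz, 105.8 kHz.
k=3: 144.2 kHz, 155.8 kHz.
Within [45.8 kHz, 138 kHz]: 55.8 kHz, 94.2 kHz, 105.8 kHz.

55.8 kHz, 94.2 kHz, 105.8 kHz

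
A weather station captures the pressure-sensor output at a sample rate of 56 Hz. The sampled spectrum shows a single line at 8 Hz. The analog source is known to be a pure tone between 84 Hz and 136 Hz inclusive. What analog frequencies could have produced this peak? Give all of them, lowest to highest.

104 Hz, 120 Hz

Frequencies that alias to 8 Hz are k·fs ± 8 Hz for integer k ≥ 0.
k=0: 8 Hz.
k=1: 48 Hz, 64 Hz.
k=2: 104 Hz, 120 Hz.
k=3: 160 Hz, 176 Hz.
Within [84 Hz, 136 Hz]: 104 Hz, 120 Hz.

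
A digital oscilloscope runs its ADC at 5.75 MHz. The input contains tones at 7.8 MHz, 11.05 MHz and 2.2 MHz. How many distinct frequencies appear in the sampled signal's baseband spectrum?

3

fs/2 = 2.875 MHz.
7.8 MHz mod fs = 2.05 MHz.
2.05 MHz ≤ fs/2 = 2.875 MHz, appears at 2.05 MHz.
11.05 MHz mod fs = 5.3 MHz.
5.3 MHz > fs/2 = 2.875 MHz, folds to fs − 5.3 MHz = 0.45 MHz.
2.2 MHz ≤ fs/2 = 2.875 MHz, passes unchanged.
Distinct values: {0.45 MHz, 2.05 MHz, 2.2 MHz} → 3.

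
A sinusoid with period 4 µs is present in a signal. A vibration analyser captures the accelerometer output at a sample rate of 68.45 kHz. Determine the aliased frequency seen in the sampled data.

T = 4 µs → f = 1/T = 250 kHz.
250 kHz mod fs = 44.65 kHz.
44.65 kHz > fs/2 = 34.225 kHz, folds to fs − 44.65 kHz = 23.8 kHz.

23.8 kHz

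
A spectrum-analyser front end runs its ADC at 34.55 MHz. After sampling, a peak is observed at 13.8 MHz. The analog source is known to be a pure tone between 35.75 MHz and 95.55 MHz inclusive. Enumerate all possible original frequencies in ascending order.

Frequencies that alias to 13.8 MHz are k·fs ± 13.8 MHz for integer k ≥ 0.
k=0: 13.8 MHz.
k=1: 20.75 MHz, 48.35 MHz.
k=2: 55.3 MHz, 82.9 MHz.
k=3: 89.85 MHz, 117.45 MHz.
k=4: 124.4 MHz, 152 MHz.
Within [35.75 MHz, 95.55 MHz]: 48.35 MHz, 55.3 MHz, 82.9 MHz, 89.85 MHz.

48.35 MHz, 55.3 MHz, 82.9 MHz, 89.85 MHz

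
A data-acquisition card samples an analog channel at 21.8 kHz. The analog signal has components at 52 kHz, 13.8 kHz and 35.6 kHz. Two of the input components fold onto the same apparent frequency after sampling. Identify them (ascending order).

fs/2 = 10.9 kHz.
52 kHz mod fs = 8.4 kHz.
8.4 kHz ≤ fs/2 = 10.9 kHz, appears at 8.4 kHz.
13.8 kHz > fs/2 = 10.9 kHz, folds to fs − 13.8 kHz = 8 kHz.
35.6 kHz mod fs = 13.8 kHz.
13.8 kHz > fs/2 = 10.9 kHz, folds to fs − 13.8 kHz = 8 kHz.
13.8 kHz and 35.6 kHz both map to 8 kHz.

13.8 kHz, 35.6 kHz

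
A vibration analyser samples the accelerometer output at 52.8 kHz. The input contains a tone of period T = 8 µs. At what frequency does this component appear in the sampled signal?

19.4 kHz

T = 8 µs → f = 1/T = 125 kHz.
125 kHz mod fs = 19.4 kHz.
19.4 kHz ≤ fs/2 = 26.4 kHz, appears at 19.4 kHz.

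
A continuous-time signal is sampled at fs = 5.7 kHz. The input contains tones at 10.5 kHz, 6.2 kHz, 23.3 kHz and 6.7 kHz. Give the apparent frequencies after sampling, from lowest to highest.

0.5 kHz, 0.9 kHz, 1 kHz

fs/2 = 2.85 kHz.
10.5 kHz mod fs = 4.8 kHz.
4.8 kHz > fs/2 = 2.85 kHz, folds to fs − 4.8 kHz = 0.9 kHz.
6.2 kHz mod fs = 0.5 kHz.
0.5 kHz ≤ fs/2 = 2.85 kHz, appears at 0.5 kHz.
23.3 kHz mod fs = 0.5 kHz.
0.5 kHz ≤ fs/2 = 2.85 kHz, appears at 0.5 kHz.
6.7 kHz mod fs = 1 kHz.
1 kHz ≤ fs/2 = 2.85 kHz, appears at 1 kHz.
Distinct values: {0.5 kHz, 0.9 kHz, 1 kHz}.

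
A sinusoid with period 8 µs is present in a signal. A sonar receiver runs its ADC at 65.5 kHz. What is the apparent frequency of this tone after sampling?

6 kHz

T = 8 µs → f = 1/T = 125 kHz.
125 kHz mod fs = 59.5 kHz.
59.5 kHz > fs/2 = 32.75 kHz, folds to fs − 59.5 kHz = 6 kHz.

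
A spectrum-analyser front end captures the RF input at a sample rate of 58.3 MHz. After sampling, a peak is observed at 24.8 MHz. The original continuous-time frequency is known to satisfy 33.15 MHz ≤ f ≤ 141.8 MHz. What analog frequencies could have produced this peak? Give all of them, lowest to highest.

Frequencies that alias to 24.8 MHz are k·fs ± 24.8 MHz for integer k ≥ 0.
k=0: 24.8 MHz.
k=1: 33.5 MHz, 83.1 MHz.
k=2: 91.8 MHz, 141.4 MHz.
k=3: 150.1 MHz, 199.7 MHz.
Within [33.15 MHz, 141.8 MHz]: 33.5 MHz, 83.1 MHz, 91.8 MHz, 141.4 MHz.

33.5 MHz, 83.1 MHz, 91.8 MHz, 141.4 MHz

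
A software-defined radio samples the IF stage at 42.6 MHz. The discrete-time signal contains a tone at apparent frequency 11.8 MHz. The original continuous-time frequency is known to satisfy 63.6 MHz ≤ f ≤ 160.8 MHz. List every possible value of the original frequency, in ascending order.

73.4 MHz, 97 MHz, 116 MHz, 139.6 MHz, 158.6 MHz

Frequencies that alias to 11.8 MHz are k·fs ± 11.8 MHz for integer k ≥ 0.
k=0: 11.8 MHz.
k=1: 30.8 MHz, 54.4 MHz.
k=2: 73.4 MHz, 97 MHz.
k=3: 116 MHz, 139.6 MHz.
k=4: 158.6 MHz, 182.2 MHz.
k=5: 201.2 MHz, 224.8 MHz.
Within [63.6 MHz, 160.8 MHz]: 73.4 MHz, 97 MHz, 116 MHz, 139.6 MHz, 158.6 MHz.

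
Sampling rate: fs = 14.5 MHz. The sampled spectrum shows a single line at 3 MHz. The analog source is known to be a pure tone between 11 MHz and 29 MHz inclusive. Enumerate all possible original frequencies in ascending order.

Frequencies that alias to 3 MHz are k·fs ± 3 MHz for integer k ≥ 0.
k=0: 3 MHz.
k=1: 11.5 MHz, 17.5 MHz.
k=2: 26 MHz, 32 MHz.
k=3: 40.5 MHz, 46.5 MHz.
Within [11 MHz, 29 MHz]: 11.5 MHz, 17.5 MHz, 26 MHz.

11.5 MHz, 17.5 MHz, 26 MHz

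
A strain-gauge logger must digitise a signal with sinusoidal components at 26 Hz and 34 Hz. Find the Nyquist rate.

68 Hz

Highest-frequency component: 34 Hz.
Nyquist rate = 2 × 34 Hz = 68 Hz.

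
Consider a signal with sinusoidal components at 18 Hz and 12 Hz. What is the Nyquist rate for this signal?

Highest-frequency component: 18 Hz.
Nyquist rate = 2 × 18 Hz = 36 Hz.

36 Hz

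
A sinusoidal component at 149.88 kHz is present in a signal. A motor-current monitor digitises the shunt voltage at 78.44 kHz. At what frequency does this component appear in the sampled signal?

149.88 kHz mod fs = 71.44 kHz.
71.44 kHz > fs/2 = 39.22 kHz, folds to fs − 71.44 kHz = 7 kHz.

7 kHz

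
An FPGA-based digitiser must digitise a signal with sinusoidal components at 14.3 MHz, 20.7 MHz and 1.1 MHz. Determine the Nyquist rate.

41.4 MHz

Highest-frequency component: 20.7 MHz.
Nyquist rate = 2 × 20.7 MHz = 41.4 MHz.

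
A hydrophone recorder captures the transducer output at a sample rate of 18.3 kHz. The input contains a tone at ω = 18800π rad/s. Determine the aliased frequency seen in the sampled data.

8.9 kHz

ω = 18800π rad/s → f = ω/(2π) = 9400 Hz = 9.4 kHz.
9.4 kHz > fs/2 = 9.15 kHz, folds to fs − 9.4 kHz = 8.9 kHz.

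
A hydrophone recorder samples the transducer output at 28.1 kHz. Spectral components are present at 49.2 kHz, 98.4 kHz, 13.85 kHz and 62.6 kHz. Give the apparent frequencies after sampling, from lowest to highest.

6.4 kHz, 7 kHz, 13.85 kHz, 14 kHz

fs/2 = 14.05 kHz.
49.2 kHz mod fs = 21.1 kHz.
21.1 kHz > fs/2 = 14.05 kHz, folds to fs − 21.1 kHz = 7 kHz.
98.4 kHz mod fs = 14.1 kHz.
14.1 kHz > fs/2 = 14.05 kHz, folds to fs − 14.1 kHz = 14 kHz.
13.85 kHz ≤ fs/2 = 14.05 kHz, passes unchanged.
62.6 kHz mod fs = 6.4 kHz.
6.4 kHz ≤ fs/2 = 14.05 kHz, appears at 6.4 kHz.
Distinct values: {6.4 kHz, 7 kHz, 13.85 kHz, 14 kHz}.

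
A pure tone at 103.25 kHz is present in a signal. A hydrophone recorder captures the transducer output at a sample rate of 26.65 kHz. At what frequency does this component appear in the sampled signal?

103.25 kHz mod fs = 23.3 kHz.
23.3 kHz > fs/2 = 13.325 kHz, folds to fs − 23.3 kHz = 3.35 kHz.

3.35 kHz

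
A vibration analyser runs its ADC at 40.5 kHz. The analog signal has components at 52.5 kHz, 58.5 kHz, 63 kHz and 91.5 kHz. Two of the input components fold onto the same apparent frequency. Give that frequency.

18 kHz

fs/2 = 20.25 kHz.
52.5 kHz mod fs = 12 kHz.
12 kHz ≤ fs/2 = 20.25 kHz, appears at 12 kHz.
58.5 kHz mod fs = 18 kHz.
18 kHz ≤ fs/2 = 20.25 kHz, appears at 18 kHz.
63 kHz mod fs = 22.5 kHz.
22.5 kHz > fs/2 = 20.25 kHz, folds to fs − 22.5 kHz = 18 kHz.
91.5 kHz mod fs = 10.5 kHz.
10.5 kHz ≤ fs/2 = 20.25 kHz, appears at 10.5 kHz.
58.5 kHz and 63 kHz both map to 18 kHz.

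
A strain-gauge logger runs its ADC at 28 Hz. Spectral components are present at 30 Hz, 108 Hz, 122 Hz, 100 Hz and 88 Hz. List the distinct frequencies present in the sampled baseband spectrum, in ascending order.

2 Hz, 4 Hz, 10 Hz, 12 Hz

fs/2 = 14 Hz.
30 Hz mod fs = 2 Hz.
2 Hz ≤ fs/2 = 14 Hz, appears at 2 Hz.
108 Hz mod fs = 24 Hz.
24 Hz > fs/2 = 14 Hz, folds to fs − 24 Hz = 4 Hz.
122 Hz mod fs = 10 Hz.
10 Hz ≤ fs/2 = 14 Hz, appears at 10 Hz.
100 Hz mod fs = 16 Hz.
16 Hz > fs/2 = 14 Hz, folds to fs − 16 Hz = 12 Hz.
88 Hz mod fs = 4 Hz.
4 Hz ≤ fs/2 = 14 Hz, appears at 4 Hz.
Distinct values: {2 Hz, 4 Hz, 10 Hz, 12 Hz}.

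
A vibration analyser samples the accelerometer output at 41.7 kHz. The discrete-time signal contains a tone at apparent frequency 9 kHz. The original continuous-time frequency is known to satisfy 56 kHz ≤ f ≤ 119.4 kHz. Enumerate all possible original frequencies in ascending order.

74.4 kHz, 92.4 kHz, 116.1 kHz

Frequencies that alias to 9 kHz are k·fs ± 9 kHz for integer k ≥ 0.
k=0: 9 kHz.
k=1: 32.7 kHz, 50.7 kHz.
k=2: 74.4 kHz, 92.4 kHz.
k=3: 116.1 kHz, 134.1 kHz.
k=4: 157.8 kHz, 175.8 kHz.
Within [56 kHz, 119.4 kHz]: 74.4 kHz, 92.4 kHz, 116.1 kHz.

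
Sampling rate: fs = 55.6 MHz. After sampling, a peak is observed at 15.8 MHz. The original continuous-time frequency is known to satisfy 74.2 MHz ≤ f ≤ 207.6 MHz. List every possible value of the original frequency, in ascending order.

Frequencies that alias to 15.8 MHz are k·fs ± 15.8 MHz for integer k ≥ 0.
k=0: 15.8 MHz.
k=1: 39.8 MHz, 71.4 MHz.
k=2: 95.4 MHz, 127 MHz.
k=3: 151 MHz, 182.6 MHz.
k=4: 206.6 MHz, 238.2 MHz.
k=5: 262.2 MHz, 293.8 MHz.
Within [74.2 MHz, 207.6 MHz]: 95.4 MHz, 127 MHz, 151 MHz, 182.6 MHz, 206.6 MHz.

95.4 MHz, 127 MHz, 151 MHz, 182.6 MHz, 206.6 MHz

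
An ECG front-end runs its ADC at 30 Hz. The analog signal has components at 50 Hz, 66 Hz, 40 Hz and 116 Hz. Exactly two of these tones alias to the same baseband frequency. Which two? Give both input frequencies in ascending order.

fs/2 = 15 Hz.
50 Hz mod fs = 20 Hz.
20 Hz > fs/2 = 15 Hz, folds to fs − 20 Hz = 10 Hz.
66 Hz mod fs = 6 Hz.
6 Hz ≤ fs/2 = 15 Hz, appears at 6 Hz.
40 Hz mod fs = 10 Hz.
10 Hz ≤ fs/2 = 15 Hz, appears at 10 Hz.
116 Hz mod fs = 26 Hz.
26 Hz > fs/2 = 15 Hz, folds to fs − 26 Hz = 4 Hz.
40 Hz and 50 Hz both map to 10 Hz.

40 Hz, 50 Hz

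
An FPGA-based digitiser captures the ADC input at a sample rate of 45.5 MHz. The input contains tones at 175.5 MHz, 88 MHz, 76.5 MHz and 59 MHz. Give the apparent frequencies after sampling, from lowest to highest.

3 MHz, 6.5 MHz, 13.5 MHz, 14.5 MHz

fs/2 = 22.75 MHz.
175.5 MHz mod fs = 39 MHz.
39 MHz > fs/2 = 22.75 MHz, folds to fs − 39 MHz = 6.5 MHz.
88 MHz mod fs = 42.5 MHz.
42.5 MHz > fs/2 = 22.75 MHz, folds to fs − 42.5 MHz = 3 MHz.
76.5 MHz mod fs = 31 MHz.
31 MHz > fs/2 = 22.75 MHz, folds to fs − 31 MHz = 14.5 MHz.
59 MHz mod fs = 13.5 MHz.
13.5 MHz ≤ fs/2 = 22.75 MHz, appears at 13.5 MHz.
Distinct values: {3 MHz, 6.5 MHz, 13.5 MHz, 14.5 MHz}.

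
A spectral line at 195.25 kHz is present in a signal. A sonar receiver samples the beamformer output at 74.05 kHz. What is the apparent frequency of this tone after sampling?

195.25 kHz mod fs = 47.15 kHz.
47.15 kHz > fs/2 = 37.025 kHz, folds to fs − 47.15 kHz = 26.9 kHz.

26.9 kHz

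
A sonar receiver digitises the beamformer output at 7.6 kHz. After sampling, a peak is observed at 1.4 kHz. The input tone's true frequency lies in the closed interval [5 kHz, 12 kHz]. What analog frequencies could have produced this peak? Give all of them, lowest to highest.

6.2 kHz, 9 kHz

Frequencies that alias to 1.4 kHz are k·fs ± 1.4 kHz for integer k ≥ 0.
k=0: 1.4 kHz.
k=1: 6.2 kHz, 9 kHz.
k=2: 13.8 kHz, 16.6 kHz.
Within [5 kHz, 12 kHz]: 6.2 kHz, 9 kHz.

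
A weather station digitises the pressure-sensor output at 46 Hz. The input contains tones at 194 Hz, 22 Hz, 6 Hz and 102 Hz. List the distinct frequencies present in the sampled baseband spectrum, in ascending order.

fs/2 = 23 Hz.
194 Hz mod fs = 10 Hz.
10 Hz ≤ fs/2 = 23 Hz, appears at 10 Hz.
22 Hz ≤ fs/2 = 23 Hz, passes unchanged.
6 Hz ≤ fs/2 = 23 Hz, passes unchanged.
102 Hz mod fs = 10 Hz.
10 Hz ≤ fs/2 = 23 Hz, appears at 10 Hz.
Distinct values: {6 Hz, 10 Hz, 22 Hz}.

6 Hz, 10 Hz, 22 Hz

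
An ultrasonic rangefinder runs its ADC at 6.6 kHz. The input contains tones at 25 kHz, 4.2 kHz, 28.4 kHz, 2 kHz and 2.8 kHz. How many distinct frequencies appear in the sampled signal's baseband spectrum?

fs/2 = 3.3 kHz.
25 kHz mod fs = 5.2 kHz.
5.2 kHz > fs/2 = 3.3 kHz, folds to fs − 5.2 kHz = 1.4 kHz.
4.2 kHz > fs/2 = 3.3 kHz, folds to fs − 4.2 kHz = 2.4 kHz.
28.4 kHz mod fs = 2 kHz.
2 kHz ≤ fs/2 = 3.3 kHz, appears at 2 kHz.
2 kHz ≤ fs/2 = 3.3 kHz, passes unchanged.
2.8 kHz ≤ fs/2 = 3.3 kHz, passes unchanged.
Distinct values: {1.4 kHz, 2 kHz, 2.4 kHz, 2.8 kHz} → 4.

4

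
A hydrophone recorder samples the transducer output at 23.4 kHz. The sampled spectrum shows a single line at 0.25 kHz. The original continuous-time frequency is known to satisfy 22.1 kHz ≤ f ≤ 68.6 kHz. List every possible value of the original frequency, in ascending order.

Frequencies that alias to 0.25 kHz are k·fs ± 0.25 kHz for integer k ≥ 0.
k=0: 0.25 kHz.
k=1: 23.15 kHz, 23.65 kHz.
k=2: 46.55 kHz, 47.05 kHz.
k=3: 69.95 kHz, 70.45 kHz.
Within [22.1 kHz, 68.6 kHz]: 23.15 kHz, 23.65 kHz, 46.55 kHz, 47.05 kHz.

23.15 kHz, 23.65 kHz, 46.55 kHz, 47.05 kHz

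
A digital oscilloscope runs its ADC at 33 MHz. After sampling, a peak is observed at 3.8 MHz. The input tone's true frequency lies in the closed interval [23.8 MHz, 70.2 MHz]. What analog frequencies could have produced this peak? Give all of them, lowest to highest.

Frequencies that alias to 3.8 MHz are k·fs ± 3.8 MHz for integer k ≥ 0.
k=0: 3.8 MHz.
k=1: 29.2 MHz, 36.8 MHz.
k=2: 62.2 MHz, 69.8 MHz.
k=3: 95.2 MHz, 102.8 MHz.
Within [23.8 MHz, 70.2 MHz]: 29.2 MHz, 36.8 MHz, 62.2 MHz, 69.8 MHz.

29.2 MHz, 36.8 MHz, 62.2 MHz, 69.8 MHz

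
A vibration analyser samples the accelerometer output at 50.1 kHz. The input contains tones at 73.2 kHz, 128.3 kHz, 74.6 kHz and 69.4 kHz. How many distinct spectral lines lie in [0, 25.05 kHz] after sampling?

fs/2 = 25.05 kHz.
73.2 kHz mod fs = 23.1 kHz.
23.1 kHz ≤ fs/2 = 25.05 kHz, appears at 23.1 kHz.
128.3 kHz mod fs = 28.1 kHz.
28.1 kHz > fs/2 = 25.05 kHz, folds to fs − 28.1 kHz = 22 kHz.
74.6 kHz mod fs = 24.5 kHz.
24.5 kHz ≤ fs/2 = 25.05 kHz, appears at 24.5 kHz.
69.4 kHz mod fs = 19.3 kHz.
19.3 kHz ≤ fs/2 = 25.05 kHz, appears at 19.3 kHz.
Distinct values: {19.3 kHz, 22 kHz, 23.1 kHz, 24.5 kHz} → 4.

4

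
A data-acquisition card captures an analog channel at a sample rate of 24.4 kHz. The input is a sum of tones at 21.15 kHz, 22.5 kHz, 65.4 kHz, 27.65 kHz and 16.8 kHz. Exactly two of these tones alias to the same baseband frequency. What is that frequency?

fs/2 = 12.2 kHz.
21.15 kHz > fs/2 = 12.2 kHz, folds to fs − 21.15 kHz = 3.25 kHz.
22.5 kHz > fs/2 = 12.2 kHz, folds to fs − 22.5 kHz = 1.9 kHz.
65.4 kHz mod fs = 16.6 kHz.
16.6 kHz > fs/2 = 12.2 kHz, folds to fs − 16.6 kHz = 7.8 kHz.
27.65 kHz mod fs = 3.25 kHz.
3.25 kHz ≤ fs/2 = 12.2 kHz, appears at 3.25 kHz.
16.8 kHz > fs/2 = 12.2 kHz, folds to fs − 16.8 kHz = 7.6 kHz.
21.15 kHz and 27.65 kHz both map to 3.25 kHz.

3.25 kHz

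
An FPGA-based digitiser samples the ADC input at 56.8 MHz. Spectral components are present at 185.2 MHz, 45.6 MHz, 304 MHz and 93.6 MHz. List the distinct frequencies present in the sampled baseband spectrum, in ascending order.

11.2 MHz, 14.8 MHz, 20 MHz

fs/2 = 28.4 MHz.
185.2 MHz mod fs = 14.8 MHz.
14.8 MHz ≤ fs/2 = 28.4 MHz, appears at 14.8 MHz.
45.6 MHz > fs/2 = 28.4 MHz, folds to fs − 45.6 MHz = 11.2 MHz.
304 MHz mod fs = 20 MHz.
20 MHz ≤ fs/2 = 28.4 MHz, appears at 20 MHz.
93.6 MHz mod fs = 36.8 MHz.
36.8 MHz > fs/2 = 28.4 MHz, folds to fs − 36.8 MHz = 20 MHz.
Distinct values: {11.2 MHz, 14.8 MHz, 20 MHz}.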